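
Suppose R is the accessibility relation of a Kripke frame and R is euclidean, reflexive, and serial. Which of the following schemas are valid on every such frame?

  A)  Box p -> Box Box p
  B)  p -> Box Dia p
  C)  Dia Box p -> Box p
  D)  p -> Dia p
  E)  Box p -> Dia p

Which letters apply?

A relation that is euclidean, reflexive, and serial is also symmetric and transitive.
(A) Box p -> Box Box p (axiom 4) characterises the transitive frames. Every such R is transitive — valid.
(B) p -> Box Dia p (axiom B) characterises the symmetric frames. Every such R is symmetric — valid.
(C) Dia Box p -> Box p is the dual of axiom 5; it is valid on a frame exactly when R is euclidean. Every such R is euclidean, so valid.
(D) p -> Dia p is the dual of axiom T; it is valid on a frame exactly when R is reflexive. Every such R is reflexive, so valid.
(E) Box p -> Dia p is axiom D, which corresponds to seriality. Every such R is serial — valid.

A, B, C, D, E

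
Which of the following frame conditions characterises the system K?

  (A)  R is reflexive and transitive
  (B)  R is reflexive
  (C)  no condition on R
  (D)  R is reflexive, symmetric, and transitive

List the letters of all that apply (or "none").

(A) this class determines S4, not K.
(B) this class determines T (= KT), not K.
(C) K is sound and complete for exactly this class.
(D) this class determines S5, not K.

C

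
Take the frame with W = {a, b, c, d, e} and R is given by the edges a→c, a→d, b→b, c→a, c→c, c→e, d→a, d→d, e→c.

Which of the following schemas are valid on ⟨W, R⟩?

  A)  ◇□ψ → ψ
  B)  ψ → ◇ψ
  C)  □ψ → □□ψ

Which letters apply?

R is not reflexive: not a R a.
R is symmetric: every R-edge is matched by its reverse.
R is not transitive: a R c and c R a but not a R a.
(A) the dual of axiom B: valid iff R is symmetric. R is symmetric — valid.
(B) the dual of axiom T: valid iff R is reflexive. R is not reflexive — not valid.
(C) □ψ → □□ψ (axiom 4) characterises the transitive frames. R is not transitive — not valid.

A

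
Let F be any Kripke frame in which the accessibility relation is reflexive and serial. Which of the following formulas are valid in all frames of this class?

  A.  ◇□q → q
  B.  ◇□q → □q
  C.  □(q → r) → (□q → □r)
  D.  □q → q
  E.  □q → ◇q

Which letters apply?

(A) ◇□q → q is the dual of axiom B, which corresponds to symmetry. Such an R need not be symmetric — not valid.
(B) ◇□q → □q (the dual of axiom 5) characterises the euclidean frames. Such an R need not be euclidean — not valid.
(C) □(q → r) → (□q → □r) is axiom K, valid on every Kripke frame — valid.
(D) axiom T: valid iff R is reflexive. Every such R is reflexive — valid.
(E) □q → ◇q (axiom D) characterises the serial frames. Every such R is serial — valid.

C, D, E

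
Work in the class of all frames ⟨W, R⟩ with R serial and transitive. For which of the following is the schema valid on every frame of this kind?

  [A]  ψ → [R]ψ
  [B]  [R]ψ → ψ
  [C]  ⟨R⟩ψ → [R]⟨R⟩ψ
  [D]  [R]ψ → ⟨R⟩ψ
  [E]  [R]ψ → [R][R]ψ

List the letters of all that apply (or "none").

D, E

(A) ψ → [R]ψ is equivalent to ◇p→p; it holds exactly when R ⊆ identity. Such an R need not be a subset of the identity — not valid.
(B) [R]ψ → ψ is axiom T, which corresponds to reflexivity. Such an R need not be reflexive — not valid.
(C) ⟨R⟩ψ → [R]⟨R⟩ψ is axiom 5, which corresponds to the euclidean property. Such an R need not be euclidean — not valid.
(D) [R]ψ → ⟨R⟩ψ is axiom D; it is valid on a frame exactly when R is serial. Every such R is serial, so valid.
(E) [R]ψ → [R][R]ψ (axiom 4) characterises the transitive frames. Every such R is transitive — valid.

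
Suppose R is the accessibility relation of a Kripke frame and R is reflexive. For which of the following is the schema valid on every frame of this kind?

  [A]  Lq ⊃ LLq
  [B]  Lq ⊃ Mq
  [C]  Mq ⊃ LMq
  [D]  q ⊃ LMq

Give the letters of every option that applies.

B

A reflexive relation is serial.
(A) Lq ⊃ LLq (axiom 4) characterises the transitive frames. Such an R need not be transitive — not valid.
(B) Lq ⊃ Mq (axiom D) characterises the serial frames. Every such R is serial — valid.
(C) Mq ⊃ LMq is axiom 5; it is valid on a frame exactly when R is euclidean. Such an R need not be euclidean, so not valid.
(D) q ⊃ LMq is axiom B; it is valid on a frame exactly when R is symmetric. Such an R need not be symmetric, so not valid.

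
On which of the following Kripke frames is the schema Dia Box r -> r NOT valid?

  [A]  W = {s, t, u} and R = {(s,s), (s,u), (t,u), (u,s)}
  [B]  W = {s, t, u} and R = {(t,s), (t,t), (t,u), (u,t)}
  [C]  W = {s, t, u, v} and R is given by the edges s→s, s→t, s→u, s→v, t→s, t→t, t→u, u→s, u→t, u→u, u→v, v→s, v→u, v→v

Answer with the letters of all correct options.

A, B

The schema Dia Box r -> r is the dual of axiom B; it is valid on a frame iff R is symmetric.
(A) R is not symmetric (t R u but not u R t), so the schema fails here.
(B) R is not symmetric (t R s but not s R t), so the schema fails here.
(C) R is symmetric (every R-edge is matched by its reverse), so the schema is valid here.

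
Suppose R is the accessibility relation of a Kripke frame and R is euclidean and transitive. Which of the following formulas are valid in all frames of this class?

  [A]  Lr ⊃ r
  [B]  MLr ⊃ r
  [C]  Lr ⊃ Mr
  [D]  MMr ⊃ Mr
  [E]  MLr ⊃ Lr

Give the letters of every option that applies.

(A) Lr ⊃ r (axiom T) characterises the reflexive frames. Such an R need not be reflexive — not valid.
(B) MLr ⊃ r is the dual of axiom B; it is valid on a frame exactly when R is symmetric. Such an R need not be symmetric, so not valid.
(C) Lr ⊃ Mr is axiom D; it is valid on a frame exactly when R is serial. Such an R need not be serial, so not valid.
(D) MMr ⊃ Mr is the dual of axiom 4; it is valid on a frame exactly when R is transitive. Every such R is transitive, so valid.
(E) the dual of axiom 5: valid iff R is euclidean. Every such R is euclidean — valid.

D, E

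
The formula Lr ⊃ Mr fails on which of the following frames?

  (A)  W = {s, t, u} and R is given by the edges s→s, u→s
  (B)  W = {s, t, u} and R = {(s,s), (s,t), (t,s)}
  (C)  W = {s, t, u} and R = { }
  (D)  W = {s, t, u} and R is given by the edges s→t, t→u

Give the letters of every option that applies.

The schema Lr ⊃ Mr is axiom D; it is valid on a frame iff R is serial.
(A) R is not serial (t has no R-successor), so the schema fails here.
(B) R is not serial (u has no R-successor), so the schema fails here.
(C) R is not serial (s has no R-successor), so the schema fails here.
(D) R is not serial (u has no R-successor), so the schema fails here.

A, B, C, D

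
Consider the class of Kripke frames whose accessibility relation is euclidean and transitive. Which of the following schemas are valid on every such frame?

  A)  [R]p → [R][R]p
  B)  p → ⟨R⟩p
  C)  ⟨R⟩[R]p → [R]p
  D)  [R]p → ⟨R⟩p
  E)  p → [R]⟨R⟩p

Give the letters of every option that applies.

(A) [R]p → [R][R]p (axiom 4) characterises the transitive frames. Every such R is transitive — valid.
(B) p → ⟨R⟩p is the dual of axiom T, which corresponds to reflexivity. Such an R need not be reflexive — not valid.
(C) ⟨R⟩[R]p → [R]p is the dual of axiom 5; it is valid on a frame exactly when R is euclidean. Every such R is euclidean, so valid.
(D) [R]p → ⟨R⟩p is axiom D; it is valid on a frame exactly when R is serial. Such an R need not be serial, so not valid.
(E) p → [R]⟨R⟩p is axiom B; it is valid on a frame exactly when R is symmetric. Such an R need not be symmetric, so not valid.

A, C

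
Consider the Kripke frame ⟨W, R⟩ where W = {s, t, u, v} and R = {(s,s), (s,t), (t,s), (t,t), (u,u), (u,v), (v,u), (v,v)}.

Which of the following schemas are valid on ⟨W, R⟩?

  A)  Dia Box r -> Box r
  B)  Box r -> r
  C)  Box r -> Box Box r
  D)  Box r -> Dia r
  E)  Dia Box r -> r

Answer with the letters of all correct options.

R is reflexive: each world relates to itself.
R is symmetric: every R-edge is matched by its reverse.
R is transitive: R is closed under composition.
R is euclidean: any two R-successors of the same world are R-related.
R is serial: every world has an R-successor.
(A) Dia Box r -> Box r is the dual of axiom 5; it is valid on a frame exactly when R is euclidean. R is euclidean, so valid.
(B) axiom T: valid iff R is reflexive. R is reflexive — valid.
(C) Box r -> Box Box r is axiom 4, which corresponds to transitivity. R is transitive — valid.
(D) Box r -> Dia r (axiom D) characterises the serial frames. R is serial — valid.
(E) Dia Box r -> r is the dual of axiom B, which corresponds to symmetry. R is symmetric — valid.

A, B, C, D, E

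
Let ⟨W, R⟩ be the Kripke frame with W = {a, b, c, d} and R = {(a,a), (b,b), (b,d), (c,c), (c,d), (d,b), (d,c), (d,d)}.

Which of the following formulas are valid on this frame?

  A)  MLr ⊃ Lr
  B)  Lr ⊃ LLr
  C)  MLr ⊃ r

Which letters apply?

C

R is symmetric: every R-edge is matched by its reverse.
R is not transitive: b R d and d R c but not b R c.
R is not euclidean: d R b and d R c but not b R c.
(A) the dual of axiom 5: valid iff R is euclidean. R is not euclidean — not valid.
(B) Lr ⊃ LLr is axiom 4, which corresponds to transitivity. R is not transitive — not valid.
(C) MLr ⊃ r is the dual of axiom B; it is valid on a frame exactly when R is symmetric. R is symmetric, so valid.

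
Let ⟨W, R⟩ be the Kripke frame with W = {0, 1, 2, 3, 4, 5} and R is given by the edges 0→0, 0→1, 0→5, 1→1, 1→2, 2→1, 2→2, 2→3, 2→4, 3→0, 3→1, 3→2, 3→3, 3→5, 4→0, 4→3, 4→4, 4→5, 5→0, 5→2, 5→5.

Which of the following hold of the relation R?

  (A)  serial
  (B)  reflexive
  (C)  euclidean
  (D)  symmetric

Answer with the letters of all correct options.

(A) serial: every world has an R-successor.
(B) reflexive: each world relates to itself.
(C) not euclidean: 0 R 1 and 0 R 0 but not 1 R 0.
(D) not symmetric: 0 R 1 but not 1 R 0.

A, B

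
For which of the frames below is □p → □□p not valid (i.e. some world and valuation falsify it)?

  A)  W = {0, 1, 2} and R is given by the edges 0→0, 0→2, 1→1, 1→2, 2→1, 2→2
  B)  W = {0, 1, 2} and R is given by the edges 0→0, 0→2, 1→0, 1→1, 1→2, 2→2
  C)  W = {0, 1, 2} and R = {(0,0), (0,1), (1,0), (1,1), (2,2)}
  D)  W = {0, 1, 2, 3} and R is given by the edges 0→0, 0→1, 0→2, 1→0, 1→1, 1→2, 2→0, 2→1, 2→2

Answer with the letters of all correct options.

A

The schema □p → □□p is axiom 4; it is valid on a frame iff R is transitive.
(A) R is not transitive (0 R 2 and 2 R 1 but not 0 R 1), so the schema fails here.
(B) R is transitive (R is closed under composition), so the schema is valid here.
(C) R is transitive (R is closed under composition), so the schema is valid here.
(D) R is transitive (R is closed under composition), so the schema is valid here.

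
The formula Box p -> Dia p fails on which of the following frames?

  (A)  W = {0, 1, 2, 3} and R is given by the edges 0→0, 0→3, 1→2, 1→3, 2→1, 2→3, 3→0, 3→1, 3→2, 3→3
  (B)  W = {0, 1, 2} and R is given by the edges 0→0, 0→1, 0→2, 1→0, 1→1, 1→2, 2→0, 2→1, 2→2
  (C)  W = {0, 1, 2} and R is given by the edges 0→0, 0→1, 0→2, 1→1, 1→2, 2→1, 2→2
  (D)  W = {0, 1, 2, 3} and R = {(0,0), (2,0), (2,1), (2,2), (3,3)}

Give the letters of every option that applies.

The schema Box p -> Dia p is axiom D; it is valid on a frame iff R is serial.
(A) R is serial (every world has an R-successor), so the schema is valid here.
(B) R is serial (every world has an R-successor), so the schema is valid here.
(C) R is serial (every world has an R-successor), so the schema is valid here.
(D) R is not serial (1 has no R-successor), so the schema fails here.

D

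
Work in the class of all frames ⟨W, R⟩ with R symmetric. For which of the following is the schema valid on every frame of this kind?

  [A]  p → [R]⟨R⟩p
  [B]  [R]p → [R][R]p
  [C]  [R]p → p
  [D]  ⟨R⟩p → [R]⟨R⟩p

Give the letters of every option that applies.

(A) p → [R]⟨R⟩p is axiom B; it is valid on a frame exactly when R is symmetric. Every such R is symmetric, so valid.
(B) [R]p → [R][R]p is axiom 4; it is valid on a frame exactly when R is transitive. Such an R need not be transitive, so not valid.
(C) [R]p → p (axiom T) characterises the reflexive frames. Such an R need not be reflexive — not valid.
(D) ⟨R⟩p → [R]⟨R⟩p (axiom 5) characterises the euclidean frames. Such an R need not be euclidean — not valid.

A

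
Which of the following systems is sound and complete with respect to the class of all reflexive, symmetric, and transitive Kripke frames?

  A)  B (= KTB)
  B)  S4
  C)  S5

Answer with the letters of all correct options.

(A) B (= KTB) is determined by the class of reflexive and symmetric frames.
(B) S4 is determined by the class of reflexive and transitive frames.
(C) S5 is determined by exactly this class.

C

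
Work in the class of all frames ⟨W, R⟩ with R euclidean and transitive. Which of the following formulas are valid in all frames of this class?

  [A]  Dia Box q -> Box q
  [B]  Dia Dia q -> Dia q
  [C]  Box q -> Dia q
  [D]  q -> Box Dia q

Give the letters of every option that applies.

(A) Dia Box q -> Box q is the dual of axiom 5, which corresponds to the euclidean property. Every such R is euclidean — valid.
(B) Dia Dia q -> Dia q is the dual of axiom 4; it is valid on a frame exactly when R is transitive. Every such R is transitive, so valid.
(C) Box q -> Dia q is axiom D; it is valid on a frame exactly when R is serial. Such an R need not be serial, so not valid.
(D) axiom B: valid iff R is symmetric. Such an R need not be symmetric — not valid.

A, B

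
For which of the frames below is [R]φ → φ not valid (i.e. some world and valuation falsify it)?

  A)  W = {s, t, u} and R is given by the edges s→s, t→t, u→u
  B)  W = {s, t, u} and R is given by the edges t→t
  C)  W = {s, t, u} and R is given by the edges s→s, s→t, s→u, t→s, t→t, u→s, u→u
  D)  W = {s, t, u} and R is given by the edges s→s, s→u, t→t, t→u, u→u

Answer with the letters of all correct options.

The schema [R]φ → φ is axiom T; it is valid on a frame iff R is reflexive.
(A) R is reflexive (each world relates to itself), so the schema is valid here.
(B) R is not reflexive (not s R s), so the schema fails here.
(C) R is reflexive (each world relates to itself), so the schema is valid here.
(D) R is reflexive (each world relates to itself), so the schema is valid here.

B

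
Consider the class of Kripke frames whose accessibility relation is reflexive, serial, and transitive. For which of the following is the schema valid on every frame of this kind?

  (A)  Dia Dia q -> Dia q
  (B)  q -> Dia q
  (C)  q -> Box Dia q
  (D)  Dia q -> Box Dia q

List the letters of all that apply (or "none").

(A) Dia Dia q -> Dia q is the dual of axiom 4, which corresponds to transitivity. Every such R is transitive — valid.
(B) the dual of axiom T: valid iff R is reflexive. Every such R is reflexive — valid.
(C) axiom B: valid iff R is symmetric. Such an R need not be symmetric — not valid.
(D) Dia q -> Box Dia q is axiom 5, which corresponds to the euclidean property. Such an R need not be euclidean — not valid.

A, B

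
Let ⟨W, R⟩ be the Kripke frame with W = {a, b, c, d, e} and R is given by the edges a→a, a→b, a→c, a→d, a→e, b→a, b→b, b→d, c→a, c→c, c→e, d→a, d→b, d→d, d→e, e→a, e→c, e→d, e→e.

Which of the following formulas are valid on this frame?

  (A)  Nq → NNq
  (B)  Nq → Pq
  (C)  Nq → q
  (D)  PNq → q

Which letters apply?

R is reflexive: each world relates to itself.
R is symmetric: every R-edge is matched by its reverse.
R is not transitive: b R a and a R c but not b R c.
R is serial: every world has an R-successor.
(A) axiom 4: valid iff R is transitive. R is not transitive — not valid.
(B) Nq → Pq is axiom D; it is valid on a frame exactly when R is serial. R is serial, so valid.
(C) Nq → q is axiom T; it is valid on a frame exactly when R is reflexive. R is reflexive, so valid.
(D) the dual of axiom B: valid iff R is symmetric. R is symmetric — valid.

B, C, D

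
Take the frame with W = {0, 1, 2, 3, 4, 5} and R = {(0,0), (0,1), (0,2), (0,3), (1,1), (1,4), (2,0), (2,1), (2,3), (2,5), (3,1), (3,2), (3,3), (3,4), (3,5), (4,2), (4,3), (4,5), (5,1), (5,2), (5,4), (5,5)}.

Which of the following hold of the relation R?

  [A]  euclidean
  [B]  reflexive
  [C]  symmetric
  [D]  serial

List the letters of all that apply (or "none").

(A) not euclidean: 0 R 1 and 0 R 0 but not 1 R 0.
(B) not reflexive: not 2 R 2.
(C) not symmetric: 0 R 1 but not 1 R 0.
(D) serial: every world has an R-successor.

D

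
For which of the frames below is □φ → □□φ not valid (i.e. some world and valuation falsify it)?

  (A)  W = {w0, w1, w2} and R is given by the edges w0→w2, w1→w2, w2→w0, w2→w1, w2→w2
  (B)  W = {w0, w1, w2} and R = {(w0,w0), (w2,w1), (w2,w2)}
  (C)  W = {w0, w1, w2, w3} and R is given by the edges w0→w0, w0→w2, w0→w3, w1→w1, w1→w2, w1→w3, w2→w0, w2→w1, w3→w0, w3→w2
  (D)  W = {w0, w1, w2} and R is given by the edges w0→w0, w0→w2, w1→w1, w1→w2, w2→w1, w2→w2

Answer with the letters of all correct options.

The schema □φ → □□φ is axiom 4; it is valid on a frame iff R is transitive.
(A) R is not transitive (w0 R w2 and w2 R w0 but not w0 R w0), so the schema fails here.
(B) R is transitive (R is closed under composition), so the schema is valid here.
(C) R is not transitive (w0 R w2 and w2 R w1 but not w0 R w1), so the schema fails here.
(D) R is not transitive (w0 R w2 and w2 R w1 but not w0 R w1), so the schema fails here.

A, C, D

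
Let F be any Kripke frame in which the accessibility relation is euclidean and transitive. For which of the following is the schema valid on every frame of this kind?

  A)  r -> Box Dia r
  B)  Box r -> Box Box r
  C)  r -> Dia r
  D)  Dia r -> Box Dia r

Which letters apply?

B, D

(A) r -> Box Dia r is axiom B, which corresponds to symmetry. Such an R need not be symmetric — not valid.
(B) Box r -> Box Box r is axiom 4, which corresponds to transitivity. Every such R is transitive — valid.
(C) the dual of axiom T: valid iff R is reflexive. Such an R need not be reflexive — not valid.
(D) Dia r -> Box Dia r is axiom 5, which corresponds to the euclidean property. Every such R is euclidean — valid.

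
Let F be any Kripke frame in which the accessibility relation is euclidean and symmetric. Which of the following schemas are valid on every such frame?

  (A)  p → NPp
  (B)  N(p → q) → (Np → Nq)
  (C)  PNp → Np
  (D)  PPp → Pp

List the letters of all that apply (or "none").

A, B, C, D

A symmetric euclidean relation is transitive (uRv and vRw give vRu by symmetry, then uRw by the euclidean condition, applied at v).
(A) axiom B: valid iff R is symmetric. Every such R is symmetric — valid.
(B) N(p → q) → (Np → Nq) is the K axiom; it holds on all frames — valid.
(C) PNp → Np is the dual of axiom 5, which corresponds to the euclidean property. Every such R is euclidean — valid.
(D) PPp → Pp is the dual of axiom 4; it is valid on a frame exactly when R is transitive. Every such R is transitive, so valid.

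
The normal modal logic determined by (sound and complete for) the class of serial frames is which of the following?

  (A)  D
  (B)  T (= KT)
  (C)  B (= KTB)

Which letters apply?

A

(A) D is determined by exactly this class.
(B) T (= KT) is determined by the class of reflexive frames.
(C) B (= KTB) is determined by the class of reflexive and symmetric frames.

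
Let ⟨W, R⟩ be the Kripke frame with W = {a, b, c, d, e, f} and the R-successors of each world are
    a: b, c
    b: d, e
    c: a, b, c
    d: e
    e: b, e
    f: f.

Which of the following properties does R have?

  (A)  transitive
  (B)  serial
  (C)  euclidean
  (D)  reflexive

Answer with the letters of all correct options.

B

(A) not transitive: a R b and b R d but not a R d.
(B) serial: every world has an R-successor.
(C) not euclidean: a R b and a R c but not b R c.
(D) not reflexive: not a R a.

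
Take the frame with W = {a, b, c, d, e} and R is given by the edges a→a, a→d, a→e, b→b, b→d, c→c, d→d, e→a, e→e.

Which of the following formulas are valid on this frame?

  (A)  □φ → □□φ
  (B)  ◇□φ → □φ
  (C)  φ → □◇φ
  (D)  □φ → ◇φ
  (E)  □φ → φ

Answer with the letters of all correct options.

R is reflexive: each world relates to itself.
R is not symmetric: a R d but not d R a.
R is not transitive: e R a and a R d but not e R d.
R is not euclidean: a R d and a R a but not d R a.
R is serial: every world has an R-successor.
(A) □φ → □□φ is axiom 4; it is valid on a frame exactly when R is transitive. R is not transitive, so not valid.
(B) the dual of axiom 5: valid iff R is euclidean. R is not euclidean — not valid.
(C) φ → □◇φ is axiom B, which corresponds to symmetry. R is not symmetric — not valid.
(D) □φ → ◇φ is axiom D; it is valid on a frame exactly when R is serial. R is serial, so valid.
(E) □φ → φ (axiom T) characterises the reflexive frames. R is reflexive — valid.

D, E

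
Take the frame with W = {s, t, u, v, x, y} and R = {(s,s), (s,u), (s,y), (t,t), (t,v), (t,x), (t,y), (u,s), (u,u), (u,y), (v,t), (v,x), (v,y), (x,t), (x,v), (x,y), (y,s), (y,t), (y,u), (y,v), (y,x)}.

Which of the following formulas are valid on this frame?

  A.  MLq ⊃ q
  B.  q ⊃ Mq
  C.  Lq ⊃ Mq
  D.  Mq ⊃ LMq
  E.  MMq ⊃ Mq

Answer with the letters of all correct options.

A, C

R is not reflexive: not v R v.
R is symmetric: every R-edge is matched by its reverse.
R is not transitive: s R y and y R t but not s R t.
R is not euclidean: y R s and y R t but not s R t.
R is serial: every world has an R-successor.
(A) MLq ⊃ q is the dual of axiom B; it is valid on a frame exactly when R is symmetric. R is symmetric, so valid.
(B) q ⊃ Mq is the dual of axiom T; it is valid on a frame exactly when R is reflexive. R is not reflexive, so not valid.
(C) axiom D: valid iff R is serial. R is serial — valid.
(D) Mq ⊃ LMq is axiom 5; it is valid on a frame exactly when R is euclidean. R is not euclidean, so not valid.
(E) MMq ⊃ Mq is the dual of axiom 4; it is valid on a frame exactly when R is transitive. R is not transitive, so not valid.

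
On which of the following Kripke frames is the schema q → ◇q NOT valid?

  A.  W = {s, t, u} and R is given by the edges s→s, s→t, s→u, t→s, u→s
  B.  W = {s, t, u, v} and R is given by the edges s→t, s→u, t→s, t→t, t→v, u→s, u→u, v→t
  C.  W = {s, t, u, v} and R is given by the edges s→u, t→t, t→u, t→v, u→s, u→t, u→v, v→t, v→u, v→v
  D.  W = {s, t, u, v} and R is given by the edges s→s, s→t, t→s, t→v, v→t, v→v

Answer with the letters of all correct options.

The schema q → ◇q is the dual of axiom T; it is valid on a frame iff R is reflexive.
(A) R is not reflexive (not t R t), so the schema fails here.
(B) R is not reflexive (not s R s), so the schema fails here.
(C) R is not reflexive (not s R s), so the schema fails here.
(D) R is not reflexive (not t R t), so the schema fails here.

A, B, C, D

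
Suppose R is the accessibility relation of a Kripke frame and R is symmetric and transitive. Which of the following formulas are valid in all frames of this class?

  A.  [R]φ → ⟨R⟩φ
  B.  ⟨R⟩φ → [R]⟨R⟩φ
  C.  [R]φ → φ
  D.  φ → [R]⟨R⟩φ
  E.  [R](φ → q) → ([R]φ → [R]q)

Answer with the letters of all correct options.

A symmetric transitive relation is euclidean (uRv and uRw give vRu by symmetry, then vRw by transitivity).
(A) [R]φ → ⟨R⟩φ is axiom D; it is valid on a frame exactly when R is serial. Such an R need not be serial, so not valid.
(B) axiom 5: valid iff R is euclidean. Every such R is euclidean — valid.
(C) [R]φ → φ is axiom T; it is valid on a frame exactly when R is reflexive. Such an R need not be reflexive, so not valid.
(D) φ → [R]⟨R⟩φ is axiom B; it is valid on a frame exactly when R is symmetric. Every such R is symmetric, so valid.
(E) this is just K, valid on every normal frame.

B, D, E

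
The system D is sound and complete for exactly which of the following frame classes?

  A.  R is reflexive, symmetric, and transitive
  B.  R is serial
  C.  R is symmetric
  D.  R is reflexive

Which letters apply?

(A) this class determines S5, not D.
(B) D is sound and complete for exactly this class.
(C) this class determines KB, not D.
(D) this class determines T (= KT), not D.

B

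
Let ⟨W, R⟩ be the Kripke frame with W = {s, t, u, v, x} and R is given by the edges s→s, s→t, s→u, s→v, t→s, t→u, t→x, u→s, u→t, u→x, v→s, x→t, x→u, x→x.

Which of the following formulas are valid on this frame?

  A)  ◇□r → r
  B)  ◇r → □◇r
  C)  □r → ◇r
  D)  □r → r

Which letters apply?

R is not reflexive: not t R t.
R is symmetric: every R-edge is matched by its reverse.
R is not euclidean: s R t and s R v but not t R v.
R is serial: every world has an R-successor.
(A) ◇□r → r is the dual of axiom B, which corresponds to symmetry. R is symmetric — valid.
(B) axiom 5: valid iff R is euclidean. R is not euclidean — not valid.
(C) axiom D: valid iff R is serial. R is serial — valid.
(D) axiom T: valid iff R is reflexive. R is not reflexive — not valid.

A, C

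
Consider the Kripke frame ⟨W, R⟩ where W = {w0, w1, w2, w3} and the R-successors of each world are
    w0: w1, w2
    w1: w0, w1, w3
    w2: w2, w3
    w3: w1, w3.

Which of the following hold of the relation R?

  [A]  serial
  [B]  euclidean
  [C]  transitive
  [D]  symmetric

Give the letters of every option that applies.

A

(A) serial: every world has an R-successor.
(B) not euclidean: w0 R w1 and w0 R w2 but not w1 R w2.
(C) not transitive: w0 R w1 and w1 R w0 but not w0 R w0.
(D) not symmetric: w0 R w2 but not w2 R w0.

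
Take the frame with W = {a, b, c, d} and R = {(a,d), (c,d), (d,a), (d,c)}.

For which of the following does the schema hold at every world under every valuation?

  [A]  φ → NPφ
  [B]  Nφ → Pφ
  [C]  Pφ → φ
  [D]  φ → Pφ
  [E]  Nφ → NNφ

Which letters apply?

R is not reflexive: not a R a.
R is symmetric: every R-edge is matched by its reverse.
R is not transitive: a R d and d R a but not a R a.
R is not serial: b has no R-successor.
R is not a subset of the identity: a R d with a ≠ d.
(A) axiom B: valid iff R is symmetric. R is symmetric — valid.
(B) Nφ → Pφ is axiom D; it is valid on a frame exactly when R is serial. R is not serial, so not valid.
(C) Pφ → φ (the converse of T) corresponds to R being a subset of the identity. Here R ⊄ identity, so not valid.
(D) φ → Pφ (the dual of axiom T) characterises the reflexive frames. R is not reflexive — not valid.
(E) Nφ → NNφ is axiom 4; it is valid on a frame exactly when R is transitive. R is not transitive, so not valid.

A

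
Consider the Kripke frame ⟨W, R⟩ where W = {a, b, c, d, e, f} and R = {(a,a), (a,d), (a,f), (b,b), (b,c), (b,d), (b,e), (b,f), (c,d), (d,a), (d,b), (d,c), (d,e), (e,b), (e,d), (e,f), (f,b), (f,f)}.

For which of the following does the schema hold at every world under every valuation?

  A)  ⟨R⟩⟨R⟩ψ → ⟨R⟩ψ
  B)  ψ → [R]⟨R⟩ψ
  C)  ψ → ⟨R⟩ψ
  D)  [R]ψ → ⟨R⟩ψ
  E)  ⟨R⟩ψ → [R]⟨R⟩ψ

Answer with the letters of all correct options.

D

R is not reflexive: not c R c.
R is not symmetric: a R f but not f R a.
R is not transitive: a R d and d R b but not a R b.
R is not euclidean: a R d and a R f but not d R f.
R is serial: every world has an R-successor.
(A) the dual of axiom 4: valid iff R is transitive. R is not transitive — not valid.
(B) ψ → [R]⟨R⟩ψ is axiom B, which corresponds to symmetry. R is not symmetric — not valid.
(C) ψ → ⟨R⟩ψ is the dual of axiom T, which corresponds to reflexivity. R is not reflexive — not valid.
(D) [R]ψ → ⟨R⟩ψ (axiom D) characterises the serial frames. R is serial — valid.
(E) ⟨R⟩ψ → [R]⟨R⟩ψ (axiom 5) characterises the euclidean frames. R is not euclidean — not valid.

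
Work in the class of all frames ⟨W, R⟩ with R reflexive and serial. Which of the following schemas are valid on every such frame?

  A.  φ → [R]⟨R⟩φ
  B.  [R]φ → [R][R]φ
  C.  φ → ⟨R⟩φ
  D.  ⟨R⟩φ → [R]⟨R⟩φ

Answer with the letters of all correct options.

C

(A) φ → [R]⟨R⟩φ is axiom B; it is valid on a frame exactly when R is symmetric. Such an R need not be symmetric, so not valid.
(B) [R]φ → [R][R]φ is axiom 4, which corresponds to transitivity. Such an R need not be transitive — not valid.
(C) φ → ⟨R⟩φ (the dual of axiom T) characterises the reflexive frames. Every such R is reflexive — valid.
(D) ⟨R⟩φ → [R]⟨R⟩φ is axiom 5; it is valid on a frame exactly when R is euclidean. Such an R need not be euclidean, so not valid.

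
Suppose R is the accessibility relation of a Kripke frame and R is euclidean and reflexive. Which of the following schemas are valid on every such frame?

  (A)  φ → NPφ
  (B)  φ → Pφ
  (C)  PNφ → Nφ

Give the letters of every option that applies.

A reflexive euclidean relation is also symmetric (from wRw and wRv the euclidean condition gives vRw) and hence transitive; it is an equivalence relation.
(A) axiom B: valid iff R is symmetric. Every such R is symmetric — valid.
(B) the dual of axiom T: valid iff R is reflexive. Every such R is reflexive — valid.
(C) PNφ → Nφ is the dual of axiom 5; it is valid on a frame exactly when R is euclidean. Every such R is euclidean, so valid.

A, B, C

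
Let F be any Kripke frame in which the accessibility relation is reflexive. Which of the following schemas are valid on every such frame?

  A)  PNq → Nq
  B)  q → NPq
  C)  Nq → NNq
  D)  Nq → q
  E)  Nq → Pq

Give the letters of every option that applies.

A reflexive relation is serial.
(A) the dual of axiom 5: valid iff R is euclidean. Such an R need not be euclidean — not valid.
(B) q → NPq (axiom B) characterises the symmetric frames. Such an R need not be symmetric — not valid.
(C) Nq → NNq is axiom 4; it is valid on a frame exactly when R is transitive. Such an R need not be transitive, so not valid.
(D) axiom T: valid iff R is reflexive. Every such R is reflexive — valid.
(E) Nq → Pq (axiom D) characterises the serial frames. Every such R is serial — valid.

D, E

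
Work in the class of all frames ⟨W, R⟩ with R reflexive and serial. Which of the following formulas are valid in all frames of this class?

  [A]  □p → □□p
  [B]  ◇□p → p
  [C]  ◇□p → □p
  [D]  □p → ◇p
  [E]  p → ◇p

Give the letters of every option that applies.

(A) □p → □□p is axiom 4; it is valid on a frame exactly when R is transitive. Such an R need not be transitive, so not valid.
(B) the dual of axiom B: valid iff R is symmetric. Such an R need not be symmetric — not valid.
(C) ◇□p → □p is the dual of axiom 5, which corresponds to the euclidean property. Such an R need not be euclidean — not valid.
(D) □p → ◇p (axiom D) characterises the serial frames. Every such R is serial — valid.
(E) p → ◇p (the dual of axiom T) characterises the reflexive frames. Every such R is reflexive — valid.

D, E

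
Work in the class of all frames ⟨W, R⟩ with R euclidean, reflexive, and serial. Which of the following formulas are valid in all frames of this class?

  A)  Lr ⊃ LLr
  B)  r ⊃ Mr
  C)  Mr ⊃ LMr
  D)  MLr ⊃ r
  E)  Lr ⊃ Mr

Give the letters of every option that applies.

A relation that is euclidean, reflexive, and serial is also symmetric and transitive.
(A) axiom 4: valid iff R is transitive. Every such R is transitive — valid.
(B) r ⊃ Mr is the dual of axiom T, which corresponds to reflexivity. Every such R is reflexive — valid.
(C) axiom 5: valid iff R is euclidean. Every such R is euclidean — valid.
(D) MLr ⊃ r (the dual of axiom B) characterises the symmetric frames. Every such R is symmetric — valid.
(E) Lr ⊃ Mr is axiom D; it is valid on a frame exactly when R is serial. Every such R is serial, so valid.

A, B, C, D, E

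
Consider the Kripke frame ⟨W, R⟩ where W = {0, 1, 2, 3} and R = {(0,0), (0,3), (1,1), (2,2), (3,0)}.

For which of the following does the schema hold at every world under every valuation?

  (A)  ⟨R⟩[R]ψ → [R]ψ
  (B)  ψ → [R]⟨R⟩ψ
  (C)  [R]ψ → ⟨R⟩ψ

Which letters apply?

R is symmetric: every R-edge is matched by its reverse.
R is not euclidean: 0 R 3 and 0 R 3 but not 3 R 3.
R is serial: every world has an R-successor.
(A) ⟨R⟩[R]ψ → [R]ψ is the dual of axiom 5, which corresponds to the euclidean property. R is not euclidean — not valid.
(B) ψ → [R]⟨R⟩ψ is axiom B, which corresponds to symmetry. R is symmetric — valid.
(C) [R]ψ → ⟨R⟩ψ (axiom D) characterises the serial frames. R is serial — valid.

B, C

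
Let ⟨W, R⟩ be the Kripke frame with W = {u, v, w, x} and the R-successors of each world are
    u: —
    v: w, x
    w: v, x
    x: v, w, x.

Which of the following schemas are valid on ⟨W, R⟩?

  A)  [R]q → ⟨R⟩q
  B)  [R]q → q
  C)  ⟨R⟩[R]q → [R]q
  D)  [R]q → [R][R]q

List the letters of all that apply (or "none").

none

R is not reflexive: not u R u.
R is not transitive: v R w and w R v but not v R v.
R is not euclidean: v R w and v R w but not w R w.
R is not serial: u has no R-successor.
(A) [R]q → ⟨R⟩q (axiom D) characterises the serial frames. R is not serial — not valid.
(B) [R]q → q (axiom T) characterises the reflexive frames. R is not reflexive — not valid.
(C) ⟨R⟩[R]q → [R]q (the dual of axiom 5) characterises the euclidean frames. R is not euclidean — not valid.
(D) [R]q → [R][R]q is axiom 4, which corresponds to transitivity. R is not transitive — not valid.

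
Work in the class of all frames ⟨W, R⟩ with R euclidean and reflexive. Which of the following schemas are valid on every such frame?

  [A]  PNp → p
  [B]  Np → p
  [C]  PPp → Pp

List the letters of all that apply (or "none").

A reflexive euclidean relation is also symmetric (from wRw and wRv the euclidean condition gives vRw) and hence transitive; it is an equivalence relation.
(A) the dual of axiom B: valid iff R is symmetric. Every such R is symmetric — valid.
(B) Np → p is axiom T; it is valid on a frame exactly when R is reflexive. Every such R is reflexive, so valid.
(C) PPp → Pp (the dual of axiom 4) characterises the transitive frames. Every such R is transitive — valid.

A, B, C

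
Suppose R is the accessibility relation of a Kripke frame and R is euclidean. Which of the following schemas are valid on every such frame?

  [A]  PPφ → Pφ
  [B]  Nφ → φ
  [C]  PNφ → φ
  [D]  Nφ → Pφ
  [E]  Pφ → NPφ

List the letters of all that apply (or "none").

(A) PPφ → Pφ is the dual of axiom 4, which corresponds to transitivity. Such an R need not be transitive — not valid.
(B) Nφ → φ is axiom T, which corresponds to reflexivity. Such an R need not be reflexive — not valid.
(C) PNφ → φ is the dual of axiom B; it is valid on a frame exactly when R is symmetric. Such an R need not be symmetric, so not valid.
(D) Nφ → Pφ is axiom D, which corresponds to seriality. Such an R need not be serial — not valid.
(E) Pφ → NPφ is axiom 5; it is valid on a frame exactly when R is euclidean. Every such R is euclidean, so valid.

E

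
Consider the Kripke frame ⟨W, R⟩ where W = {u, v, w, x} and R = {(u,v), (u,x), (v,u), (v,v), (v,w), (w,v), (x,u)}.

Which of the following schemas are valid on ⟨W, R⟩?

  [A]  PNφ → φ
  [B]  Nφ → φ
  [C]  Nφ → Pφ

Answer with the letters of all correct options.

R is not reflexive: not u R u.
R is symmetric: every R-edge is matched by its reverse.
R is serial: every world has an R-successor.
(A) the dual of axiom B: valid iff R is symmetric. R is symmetric — valid.
(B) axiom T: valid iff R is reflexive. R is not reflexive — not valid.
(C) Nφ → Pφ is axiom D; it is valid on a frame exactly when R is serial. R is serial, so valid.

A, C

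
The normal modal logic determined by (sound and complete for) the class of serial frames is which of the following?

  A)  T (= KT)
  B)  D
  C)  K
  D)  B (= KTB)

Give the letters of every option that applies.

B

(A) T (= KT) is determined by the class of reflexive frames.
(B) D is determined by exactly this class.
(C) K is determined by the class of arbitrary frames.
(D) B (= KTB) is determined by the class of reflexive and symmetric frames.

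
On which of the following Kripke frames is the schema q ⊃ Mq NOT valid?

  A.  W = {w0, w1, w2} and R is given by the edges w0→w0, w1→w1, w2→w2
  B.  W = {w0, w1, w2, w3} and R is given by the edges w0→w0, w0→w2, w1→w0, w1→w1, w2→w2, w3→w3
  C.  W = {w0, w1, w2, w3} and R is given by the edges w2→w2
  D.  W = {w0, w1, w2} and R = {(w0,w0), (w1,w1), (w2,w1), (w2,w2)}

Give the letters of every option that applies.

The schema q ⊃ Mq is the dual of axiom T; it is valid on a frame iff R is reflexive.
(A) R is reflexive (each world relates to itself), so the schema is valid here.
(B) R is reflexive (each world relates to itself), so the schema is valid here.
(C) R is not reflexive (not w0 R w0), so the schema fails here.
(D) R is reflexive (each world relates to itself), so the schema is valid here.

C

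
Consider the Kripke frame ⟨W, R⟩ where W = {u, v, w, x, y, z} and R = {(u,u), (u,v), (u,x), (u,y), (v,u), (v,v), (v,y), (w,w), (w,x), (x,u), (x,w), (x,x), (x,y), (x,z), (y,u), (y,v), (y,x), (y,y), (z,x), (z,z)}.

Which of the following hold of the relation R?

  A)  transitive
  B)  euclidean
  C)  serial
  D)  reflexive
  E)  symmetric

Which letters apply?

(A) not transitive: u R x and x R w but not u R w.
(B) not euclidean: u R v and u R x but not v R x.
(C) serial: every world has an R-successor.
(D) reflexive: each world relates to itself.
(E) symmetric: every R-edge is matched by its reverse.

C, D, E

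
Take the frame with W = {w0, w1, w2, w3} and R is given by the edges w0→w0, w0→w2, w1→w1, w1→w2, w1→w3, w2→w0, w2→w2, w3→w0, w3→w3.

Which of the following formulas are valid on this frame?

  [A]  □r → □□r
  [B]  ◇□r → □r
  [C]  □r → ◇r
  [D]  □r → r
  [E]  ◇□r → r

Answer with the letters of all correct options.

R is reflexive: each world relates to itself.
R is not symmetric: w1 R w2 but not w2 R w1.
R is not transitive: w1 R w2 and w2 R w0 but not w1 R w0.
R is not euclidean: w1 R w2 and w1 R w1 but not w2 R w1.
R is serial: every world has an R-successor.
(A) □r → □□r is axiom 4; it is valid on a frame exactly when R is transitive. R is not transitive, so not valid.
(B) ◇□r → □r (the dual of axiom 5) characterises the euclidean frames. R is not euclidean — not valid.
(C) □r → ◇r is axiom D, which corresponds to seriality. R is serial — valid.
(D) □r → r (axiom T) characterises the reflexive frames. R is reflexive — valid.
(E) ◇□r → r is the dual of axiom B; it is valid on a frame exactly when R is symmetric. R is not symmetric, so not valid.

C, D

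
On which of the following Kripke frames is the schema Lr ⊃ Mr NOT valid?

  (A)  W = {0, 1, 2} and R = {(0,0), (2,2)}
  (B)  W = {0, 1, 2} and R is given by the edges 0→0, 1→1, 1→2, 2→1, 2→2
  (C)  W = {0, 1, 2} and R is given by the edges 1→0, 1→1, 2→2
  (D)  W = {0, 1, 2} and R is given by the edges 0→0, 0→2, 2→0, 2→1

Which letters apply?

The schema Lr ⊃ Mr is axiom D; it is valid on a frame iff R is serial.
(A) R is not serial (1 has no R-successor), so the schema fails here.
(B) R is serial (every world has an R-successor), so the schema is valid here.
(C) R is not serial (0 has no R-successor), so the schema fails here.
(D) R is not serial (1 has no R-successor), so the schema fails here.

A, C, D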